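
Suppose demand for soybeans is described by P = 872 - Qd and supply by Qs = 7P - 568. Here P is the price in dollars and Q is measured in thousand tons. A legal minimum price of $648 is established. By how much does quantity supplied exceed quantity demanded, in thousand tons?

3744

Rearranging demand gives Qd = 872 - P. In a free market, 872 - P = 7P - 568 gives the equilibrium P* = 180, Q* = 692.
Since 648 > 180, the floor is binding.
At P = 648: Qd = 872 - 648 = 224 and Qs = 7·648 - 568 = 3968.
Surplus = Qs - Qd = 3968 - 224 = 3744.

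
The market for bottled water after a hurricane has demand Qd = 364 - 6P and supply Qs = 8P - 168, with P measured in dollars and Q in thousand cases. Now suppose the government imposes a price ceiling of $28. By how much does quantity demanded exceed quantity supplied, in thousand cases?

In a free market, 364 - 6P = 8P - 168 gives the equilibrium P* = 38, Q* = 136.
Since 28 < 38, the ceiling is binding.
At P = 28: Qd = 364 - 6·28 = 196 and Qs = 8·28 - 168 = 56.
Shortage = Qd - Qs = 196 - 56 = 140.

140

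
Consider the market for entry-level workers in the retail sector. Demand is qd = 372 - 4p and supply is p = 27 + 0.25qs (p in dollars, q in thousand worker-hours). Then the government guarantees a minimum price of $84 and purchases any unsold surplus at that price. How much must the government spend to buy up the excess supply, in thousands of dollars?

16128

Rearranging supply gives qs = 4p - 108. Without the control the market clears where 372 - 4p = 4p - 108, i.e. p* = 60 and q* = 132.
Because the floor (84) lies above the market-clearing price, it is binding.
At p = 84: qd = 372 - 4·84 = 36 and qs = 4·84 - 108 = 228.
Surplus = qs - qd = 192.
Government expenditure = surplus × support price = 192 × 84 = 16128.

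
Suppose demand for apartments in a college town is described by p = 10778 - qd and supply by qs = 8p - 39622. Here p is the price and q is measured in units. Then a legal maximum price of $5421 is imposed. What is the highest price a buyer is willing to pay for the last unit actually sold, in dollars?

7032

Rearranging demand gives qd = 10778 - p. Without the control the market clears where 10778 - p = 8p - 39622, i.e. p* = 5600 and q* = 5178.
Since 5421 < 5600, the ceiling is binding.
At p = 5421: qd = 10778 - 5421 = 5357 and qs = 8·5421 - 39622 = 3746.
Only 3746 units reach the market. On the demand curve, the marginal buyer's willingness to pay at q = 3746 is (10778 - 3746) = 7032.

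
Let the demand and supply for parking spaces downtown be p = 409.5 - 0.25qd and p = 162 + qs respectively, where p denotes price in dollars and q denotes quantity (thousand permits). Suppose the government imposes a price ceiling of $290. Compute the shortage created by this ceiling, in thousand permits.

Rearranging demand gives qd = 1638 - 4p; rearranging supply gives qs = p - 162. Setting quantity demanded equal to quantity supplied, 1638 - 4p = p - 162, gives p* = 360 and q* = 198.
Since 290 < 360, the ceiling is binding.
At p = 290: qd = 1638 - 4·290 = 478 and qs = 290 - 162 = 128.
Shortage = qd - qs = 478 - 128 = 350.

350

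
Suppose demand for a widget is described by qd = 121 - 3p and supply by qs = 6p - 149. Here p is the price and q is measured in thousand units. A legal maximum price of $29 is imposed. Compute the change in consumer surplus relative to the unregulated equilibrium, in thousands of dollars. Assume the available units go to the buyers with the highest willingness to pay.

In a free market, 121 - 3p = 6p - 149 gives the equilibrium p* = 30, q* = 31.
Since 29 < 30, the ceiling is binding.
At p = 29: qd = 121 - 3·29 = 34 and qs = 6·29 - 149 = 25.
Consumer surplus without the control is ½ · (121/3 - 30) · 31 = 961/6.
With the ceiling, 25 units are sold at 29 (assume they go to the highest-value buyers). The demand price at q = 25 is 32, so CS = ½ · [(121/3 - 29) + (32 - 29)] · 25 = 1075/6.
Change in consumer surplus = 1075/6 - 961/6 = 19.

19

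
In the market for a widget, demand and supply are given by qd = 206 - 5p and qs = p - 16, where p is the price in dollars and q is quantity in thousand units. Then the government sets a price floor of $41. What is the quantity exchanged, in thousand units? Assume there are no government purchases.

Without the control the market clears where 206 - 5p = p - 16, i.e. p* = 37 and q* = 21.
The floor of 41 is above the equilibrium price 37, so it binds.
At p = 41: qd = 206 - 5·41 = 1 and qs = 41 - 16 = 25.
The quantity actually transacted is the short side, demand: 1.

1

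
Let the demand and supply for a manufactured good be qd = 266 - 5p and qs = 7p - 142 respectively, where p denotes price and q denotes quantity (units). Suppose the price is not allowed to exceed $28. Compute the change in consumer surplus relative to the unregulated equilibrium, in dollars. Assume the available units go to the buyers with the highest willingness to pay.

147.6

Without the control the market clears where 266 - 5p = 7p - 142, i.e. p* = 34 and q* = 96.
Since 28 < 34, the ceiling is binding.
At p = 28: qd = 266 - 5·28 = 126 and qs = 7·28 - 142 = 54.
Consumer surplus without the control is ½ · (53.2 - 34) · 96 = 921.6.
With the ceiling, 54 units are sold at 28 (assume they go to the highest-value buyers). The demand price at q = 54 is 42.4, so CS = ½ · [(53.2 - 28) + (42.4 - 28)] · 54 = 1069.2.
Change in consumer surplus = 1069.2 - 921.6 = 147.6.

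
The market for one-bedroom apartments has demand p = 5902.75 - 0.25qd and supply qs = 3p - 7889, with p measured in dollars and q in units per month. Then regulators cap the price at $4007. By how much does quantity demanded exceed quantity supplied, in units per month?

Rearranging demand gives qd = 23611 - 4p. Setting quantity demanded equal to quantity supplied, 23611 - 4p = 3p - 7889, gives p* = 4500 and q* = 5611.
Since 4007 < 4500, the ceiling is binding.
At p = 4007: qd = 23611 - 4·4007 = 7583 and qs = 3·4007 - 7889 = 4132.
Shortage = qd - qs = 7583 - 4132 = 3451.

3451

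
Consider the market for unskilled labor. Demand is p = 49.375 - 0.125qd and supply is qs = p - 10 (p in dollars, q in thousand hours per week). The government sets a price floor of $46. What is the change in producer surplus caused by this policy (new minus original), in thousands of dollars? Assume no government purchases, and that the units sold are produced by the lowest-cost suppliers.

Rearranging demand gives qd = 395 - 8p. In a free market, 395 - 8p = p - 10 gives the equilibrium p* = 45, q* = 35.
Because the floor (46) lies above the market-clearing price, it is binding.
At p = 46: qd = 395 - 8·46 = 27 and qs = 46 - 10 = 36.
Producer surplus without the control is ½ · (45 - 10) · 35 = 612.5.
With the floor, 27 units are sold at 46. The supply price at q = 27 is 37, so PS = ½ · [(46 - 10) + (46 - 37)] · 27 = 607.5.
Change in producer surplus = 607.5 - 612.5 = -5.

-5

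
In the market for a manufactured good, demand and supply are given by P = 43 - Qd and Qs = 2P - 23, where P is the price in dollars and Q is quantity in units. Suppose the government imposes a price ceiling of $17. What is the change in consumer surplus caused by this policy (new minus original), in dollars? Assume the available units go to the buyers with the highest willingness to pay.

5

Rearranging demand gives Qd = 43 - P. Equilibrium: 43 - P = 2P - 23, so 66 = 3P and P* = 22, Q* = 21.
The ceiling of 17 is below the equilibrium price 22, so it binds.
At P = 17: Qd = 43 - 17 = 26 and Qs = 2·17 - 23 = 11.
Consumer surplus without the control is ½ · (43 - 22) · 21 = 220.5.
With the ceiling, 11 units are sold at 17 (assume they go to the highest-value buyers). The demand price at Q = 11 is 32, so CS = ½ · [(43 - 17) + (32 - 17)] · 11 = 225.5.
Change in consumer surplus = 225.5 - 220.5 = 5.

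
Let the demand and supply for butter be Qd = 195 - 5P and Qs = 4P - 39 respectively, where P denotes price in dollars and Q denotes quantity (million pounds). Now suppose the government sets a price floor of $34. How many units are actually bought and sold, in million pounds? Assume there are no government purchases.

25

Setting quantity demanded equal to quantity supplied, 195 - 5P = 4P - 39, gives P* = 26 and Q* = 65.
The floor of 34 is above the equilibrium price 26, so it binds.
At P = 34: Qd = 195 - 5·34 = 25 and Qs = 4·34 - 39 = 97.
The quantity actually transacted is the short side, demand: 25.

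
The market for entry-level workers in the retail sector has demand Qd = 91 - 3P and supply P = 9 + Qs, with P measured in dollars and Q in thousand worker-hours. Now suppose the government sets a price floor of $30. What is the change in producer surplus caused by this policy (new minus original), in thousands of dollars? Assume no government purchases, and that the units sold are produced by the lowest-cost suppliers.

Rearranging supply gives Qs = P - 9. Setting quantity demanded equal to quantity supplied, 91 - 3P = P - 9, gives P* = 25 and Q* = 16.
Since 30 > 25, the floor is binding.
At P = 30: Qd = 91 - 3·30 = 1 and Qs = 30 - 9 = 21.
Producer surplus without the control is ½ · (25 - 9) · 16 = 128.
With the floor, 1 units are sold at 30. The supply price at Q = 1 is 10, so PS = ½ · [(30 - 9) + (30 - 10)] · 1 = 20.5.
Change in producer surplus = 20.5 - 128 = -107.5.

-107.5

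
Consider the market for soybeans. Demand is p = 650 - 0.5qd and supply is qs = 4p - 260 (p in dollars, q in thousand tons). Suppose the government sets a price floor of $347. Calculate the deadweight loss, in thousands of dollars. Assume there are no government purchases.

11353.5

Rearranging demand gives qd = 1300 - 2p. In a free market, 1300 - 2p = 4p - 260 gives the equilibrium p* = 260, q* = 780.
Since 347 > 260, the floor is binding.
At p = 347: qd = 1300 - 2·347 = 606 and qs = 4·347 - 260 = 1128.
Quantity traded falls to 606. At q = 606 the demand price is (1300 - 606)/2 = 347 and the supply price is (260 + 606)/4 = 216.5.
Deadweight loss = ½ · (347 - 216.5) · (780 - 606) = ½ · 130.5 · 174 = 11353.5.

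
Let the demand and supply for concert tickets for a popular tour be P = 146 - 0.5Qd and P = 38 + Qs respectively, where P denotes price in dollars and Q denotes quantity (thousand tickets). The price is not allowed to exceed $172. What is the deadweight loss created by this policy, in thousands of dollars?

Rearranging demand gives Qd = 292 - 2P; rearranging supply gives Qs = P - 38. In a free market, 292 - 2P = P - 38 gives the equilibrium P* = 110, Q* = 72.
The ceiling of 172 is above the equilibrium price 110, so it is not binding; the market clears at P* = 110, Q* = 72.
Since the control does not bind, no trades are prevented and deadweight loss is zero.

0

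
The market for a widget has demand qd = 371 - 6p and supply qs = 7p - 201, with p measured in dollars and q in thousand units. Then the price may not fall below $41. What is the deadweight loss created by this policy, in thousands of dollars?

Equilibrium: 371 - 6p = 7p - 201, so 572 = 13p and p* = 44, q* = 107.
The floor of 41 is below the equilibrium price 44, so it is not binding; the market clears at p* = 44, q* = 107.
Since the control does not bind, no trades are prevented and deadweight loss is zero.

0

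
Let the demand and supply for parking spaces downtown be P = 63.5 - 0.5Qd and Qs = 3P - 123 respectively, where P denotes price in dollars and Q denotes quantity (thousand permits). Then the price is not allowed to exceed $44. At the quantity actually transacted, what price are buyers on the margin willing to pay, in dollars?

59

Rearranging demand gives Qd = 127 - 2P. Setting quantity demanded equal to quantity supplied, 127 - 2P = 3P - 123, gives P* = 50 and Q* = 27.
Because the ceiling (44) lies below the market-clearing price, it is binding.
At P = 44: Qd = 127 - 2·44 = 39 and Qs = 3·44 - 123 = 9.
Only 9 units reach the market. On the demand curve, the marginal buyer's willingness to pay at Q = 9 is (127 - 9)/2 = 59.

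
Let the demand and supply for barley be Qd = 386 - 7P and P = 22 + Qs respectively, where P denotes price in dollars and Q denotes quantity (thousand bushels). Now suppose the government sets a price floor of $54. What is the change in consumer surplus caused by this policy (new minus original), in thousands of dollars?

-55.5

Rearranging supply gives Qs = P - 22. Setting quantity demanded equal to quantity supplied, 386 - 7P = P - 22, gives P* = 51 and Q* = 29.
The floor of 54 is above the equilibrium price 51, so it binds.
At P = 54: Qd = 386 - 7·54 = 8 and Qs = 54 - 22 = 32.
Consumer surplus without the control is ½ · (386/7 - 51) · 29 = 841/14.
With the floor, consumers buy 8 units at 54, so CS = ½ · (386/7 - 54) · 8 = 32/7.
Change in consumer surplus = 32/7 - 841/14 = -55.5.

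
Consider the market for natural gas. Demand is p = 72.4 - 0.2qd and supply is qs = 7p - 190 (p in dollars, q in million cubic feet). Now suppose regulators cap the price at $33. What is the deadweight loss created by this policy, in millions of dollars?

1419.6

Rearranging demand gives qd = 362 - 5p. In a free market, 362 - 5p = 7p - 190 gives the equilibrium p* = 46, q* = 132.
Since 33 < 46, the ceiling is binding.
At p = 33: qd = 362 - 5·33 = 197 and qs = 7·33 - 190 = 41.
Quantity traded falls to 41. At q = 41 the demand price is (362 - 41)/5 = 64.2 and the supply price is (190 + 41)/7 = 33.
Deadweight loss = ½ · (64.2 - 33) · (132 - 41) = ½ · 31.2 · 91 = 1419.6.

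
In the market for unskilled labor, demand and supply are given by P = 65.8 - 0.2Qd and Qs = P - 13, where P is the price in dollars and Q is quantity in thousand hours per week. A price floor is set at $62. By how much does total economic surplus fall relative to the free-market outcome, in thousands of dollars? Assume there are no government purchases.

375

Rearranging demand gives Qd = 329 - 5P. Setting quantity demanded equal to quantity supplied, 329 - 5P = P - 13, gives P* = 57 and Q* = 44.
The floor of 62 is above the equilibrium price 57, so it binds.
At P = 62: Qd = 329 - 5·62 = 19 and Qs = 62 - 13 = 49.
Quantity traded falls to 19. At Q = 19 the demand price is (329 - 19)/5 = 62 and the supply price is 13 + 19 = 32.
Deadweight loss = ½ · (62 - 32) · (44 - 19) = ½ · 30 · 25 = 375.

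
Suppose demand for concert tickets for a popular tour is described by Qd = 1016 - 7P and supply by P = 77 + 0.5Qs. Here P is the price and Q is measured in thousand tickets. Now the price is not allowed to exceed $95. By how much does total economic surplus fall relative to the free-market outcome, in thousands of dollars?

1575

Rearranging supply gives Qs = 2P - 154. In a free market, 1016 - 7P = 2P - 154 gives the equilibrium P* = 130, Q* = 106.
Since 95 < 130, the ceiling is binding.
At P = 95: Qd = 1016 - 7·95 = 351 and Qs = 2·95 - 154 = 36.
Quantity traded falls to 36. At Q = 36 the demand price is (1016 - 36)/7 = 140 and the supply price is (154 + 36)/2 = 95.
Deadweight loss = ½ · (140 - 95) · (106 - 36) = ½ · 45 · 70 = 1575.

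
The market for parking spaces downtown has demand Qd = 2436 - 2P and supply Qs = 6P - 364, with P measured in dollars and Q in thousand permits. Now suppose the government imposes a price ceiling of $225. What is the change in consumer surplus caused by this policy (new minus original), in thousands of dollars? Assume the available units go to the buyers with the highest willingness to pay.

Without the control the market clears where 2436 - 2P = 6P - 364, i.e. P* = 350 and Q* = 1736.
Because the ceiling (225) lies below the market-clearing price, it is binding.
At P = 225: Qd = 2436 - 2·225 = 1986 and Qs = 6·225 - 364 = 986.
Consumer surplus without the control is ½ · (1218 - 350) · 1736 = 753424.
With the ceiling, 986 units are sold at 225 (assume they go to the highest-value buyers). The demand price at Q = 986 is 725, so CS = ½ · [(1218 - 225) + (725 - 225)] · 986 = 736049.
Change in consumer surplus = 736049 - 753424 = -17375.

-17375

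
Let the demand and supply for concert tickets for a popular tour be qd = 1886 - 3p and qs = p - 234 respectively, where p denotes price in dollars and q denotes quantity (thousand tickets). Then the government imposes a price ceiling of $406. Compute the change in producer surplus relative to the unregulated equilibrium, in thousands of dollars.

Equilibrium: 1886 - 3p = p - 234, so 2120 = 4p and p* = 530, q* = 296.
The ceiling of 406 is below the equilibrium price 530, so it binds.
At p = 406: qd = 1886 - 3·406 = 668 and qs = 406 - 234 = 172.
Producer surplus without the control is ½ · (530 - 234) · 296 = 43808.
With the ceiling, producers sell 172 units at 406, so PS = ½ · (406 - 234) · 172 = 14792.
Change in producer surplus = 14792 - 43808 = -29016.

-29016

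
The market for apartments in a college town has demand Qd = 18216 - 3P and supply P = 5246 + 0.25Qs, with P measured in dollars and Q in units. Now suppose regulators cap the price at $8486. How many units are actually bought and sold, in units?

1416

Rearranging supply gives Qs = 4P - 20984. Setting quantity demanded equal to quantity supplied, 18216 - 3P = 4P - 20984, gives P* = 5600 and Q* = 1416.
Since 8486 is above P* = 5600, the ceiling does not bind and the free-market outcome prevails.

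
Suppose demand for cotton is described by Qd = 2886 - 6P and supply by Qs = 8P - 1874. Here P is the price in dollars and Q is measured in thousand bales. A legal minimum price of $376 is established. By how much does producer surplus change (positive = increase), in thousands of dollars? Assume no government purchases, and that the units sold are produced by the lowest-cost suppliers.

Setting quantity demanded equal to quantity supplied, 2886 - 6P = 8P - 1874, gives P* = 340 and Q* = 846.
Because the floor (376) lies above the market-clearing price, it is binding.
At P = 376: Qd = 2886 - 6·376 = 630 and Qs = 8·376 - 1874 = 1134.
Producer surplus without the control is ½ · (340 - 234.25) · 846 = 44732.25.
With the floor, 630 units are sold at 376. The supply price at Q = 630 is 313, so PS = ½ · [(376 - 234.25) + (376 - 313)] · 630 = 64496.25.
Change in producer surplus = 64496.25 - 44732.25 = 19764.

19764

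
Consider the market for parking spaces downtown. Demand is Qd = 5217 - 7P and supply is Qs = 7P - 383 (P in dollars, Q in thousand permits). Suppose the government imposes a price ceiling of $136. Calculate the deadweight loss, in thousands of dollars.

487872

Equilibrium: 5217 - 7P = 7P - 383, so 5600 = 14P and P* = 400, Q* = 2417.
Because the ceiling (136) lies below the market-clearing price, it is binding.
At P = 136: Qd = 5217 - 7·136 = 4265 and Qs = 7·136 - 383 = 569.
Quantity traded falls to 569. At Q = 569 the demand price is (5217 - 569)/7 = 664 and the supply price is (383 + 569)/7 = 136.
Deadweight loss = ½ · (664 - 136) · (2417 - 569) = ½ · 528 · 1848 = 487872.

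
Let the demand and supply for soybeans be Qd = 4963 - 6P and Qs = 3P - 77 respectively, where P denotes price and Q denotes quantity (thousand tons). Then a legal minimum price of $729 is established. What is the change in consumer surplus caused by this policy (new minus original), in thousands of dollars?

-185224

Equilibrium: 4963 - 6P = 3P - 77, so 5040 = 9P and P* = 560, Q* = 1603.
The floor of 729 is above the equilibrium price 560, so it binds.
At P = 729: Qd = 4963 - 6·729 = 589 and Qs = 3·729 - 77 = 2110.
Consumer surplus without the control is ½ · (4963/6 - 560) · 1603 = 2569609/12.
With the floor, consumers buy 589 units at 729, so CS = ½ · (4963/6 - 729) · 589 = 346921/12.
Change in consumer surplus = 346921/12 - 2569609/12 = -185224.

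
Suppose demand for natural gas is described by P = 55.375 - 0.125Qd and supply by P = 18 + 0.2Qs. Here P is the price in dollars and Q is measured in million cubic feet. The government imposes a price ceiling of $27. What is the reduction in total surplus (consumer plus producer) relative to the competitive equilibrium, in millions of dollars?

796.25

Rearranging demand gives Qd = 443 - 8P; rearranging supply gives Qs = 5P - 90. In a free market, 443 - 8P = 5P - 90 gives the equilibrium P* = 41, Q* = 115.
The ceiling of 27 is below the equilibrium price 41, so it binds.
At P = 27: Qd = 443 - 8·27 = 227 and Qs = 5·27 - 90 = 45.
Quantity traded falls to 45. At Q = 45 the demand price is (443 - 45)/8 = 49.75 and the supply price is (90 + 45)/5 = 27.
Deadweight loss = ½ · (49.75 - 27) · (115 - 45) = ½ · 22.75 · 70 = 796.25.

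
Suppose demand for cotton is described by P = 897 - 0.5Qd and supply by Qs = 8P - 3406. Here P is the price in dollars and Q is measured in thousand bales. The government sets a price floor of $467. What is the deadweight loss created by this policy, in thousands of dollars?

Rearranging demand gives Qd = 1794 - 2P. Setting quantity demanded equal to quantity supplied, 1794 - 2P = 8P - 3406, gives P* = 520 and Q* = 754.
The floor of 467 is below the equilibrium price 520, so it is not binding; the market clears at P* = 520, Q* = 754.
Since the control does not bind, no trades are prevented and deadweight loss is zero.

0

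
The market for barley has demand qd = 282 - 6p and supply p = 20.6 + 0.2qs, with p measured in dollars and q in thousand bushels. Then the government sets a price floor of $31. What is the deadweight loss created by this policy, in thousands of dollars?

Rearranging supply gives qs = 5p - 103. Setting quantity demanded equal to quantity supplied, 282 - 6p = 5p - 103, gives p* = 35 and q* = 72.
The floor of 31 is below the equilibrium price 35, so it is not binding; the market clears at p* = 35, q* = 72.
Since the control does not bind, no trades are prevented and deadweight loss is zero.

0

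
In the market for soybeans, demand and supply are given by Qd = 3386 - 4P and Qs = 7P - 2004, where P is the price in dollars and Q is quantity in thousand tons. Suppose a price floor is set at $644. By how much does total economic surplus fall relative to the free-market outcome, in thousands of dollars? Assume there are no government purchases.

Equilibrium: 3386 - 4P = 7P - 2004, so 5390 = 11P and P* = 490, Q* = 1426.
The floor of 644 is above the equilibrium price 490, so it binds.
At P = 644: Qd = 3386 - 4·644 = 810 and Qs = 7·644 - 2004 = 2504.
Quantity traded falls to 810. At Q = 810 the demand price is (3386 - 810)/4 = 644 and the supply price is (2004 + 810)/7 = 402.
Deadweight loss = ½ · (644 - 402) · (1426 - 810) = ½ · 242 · 616 = 74536.

74536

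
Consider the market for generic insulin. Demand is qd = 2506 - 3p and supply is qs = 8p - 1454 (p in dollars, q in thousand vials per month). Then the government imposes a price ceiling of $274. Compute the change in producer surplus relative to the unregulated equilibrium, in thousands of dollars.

-93052

Setting quantity demanded equal to quantity supplied, 2506 - 3p = 8p - 1454, gives p* = 360 and q* = 1426.
The ceiling of 274 is below the equilibrium price 360, so it binds.
At p = 274: qd = 2506 - 3·274 = 1684 and qs = 8·274 - 1454 = 738.
Producer surplus without the control is ½ · (360 - 181.75) · 1426 = 127092.25.
With the ceiling, producers sell 738 units at 274, so PS = ½ · (274 - 181.75) · 738 = 34040.25.
Change in producer surplus = 34040.25 - 127092.25 = -93052.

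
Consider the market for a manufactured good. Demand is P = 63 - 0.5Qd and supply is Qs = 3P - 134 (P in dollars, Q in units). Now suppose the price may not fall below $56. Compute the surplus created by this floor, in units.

Rearranging demand gives Qd = 126 - 2P. Setting quantity demanded equal to quantity supplied, 126 - 2P = 3P - 134, gives P* = 52 and Q* = 22.
The floor of 56 is above the equilibrium price 52, so it binds.
At P = 56: Qd = 126 - 2·56 = 14 and Qs = 3·56 - 134 = 34.
Surplus = Qs - Qd = 34 - 14 = 20.

20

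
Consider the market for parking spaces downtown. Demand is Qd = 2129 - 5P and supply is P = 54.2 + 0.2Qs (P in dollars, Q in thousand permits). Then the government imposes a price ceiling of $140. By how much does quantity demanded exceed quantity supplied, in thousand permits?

Rearranging supply gives Qs = 5P - 271. Without the control the market clears where 2129 - 5P = 5P - 271, i.e. P* = 240 and Q* = 929.
Since 140 < 240, the ceiling is binding.
At P = 140: Qd = 2129 - 5·140 = 1429 and Qs = 5·140 - 271 = 429.
Shortage = Qd - Qs = 1429 - 429 = 1000.

1000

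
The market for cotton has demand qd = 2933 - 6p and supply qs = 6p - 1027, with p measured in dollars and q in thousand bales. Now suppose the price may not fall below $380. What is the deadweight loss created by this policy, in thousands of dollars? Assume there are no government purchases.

Setting quantity demanded equal to quantity supplied, 2933 - 6p = 6p - 1027, gives p* = 330 and q* = 953.
The floor of 380 is above the equilibrium price 330, so it binds.
At p = 380: qd = 2933 - 6·380 = 653 and qs = 6·380 - 1027 = 1253.
Quantity traded falls to 653. At q = 653 the demand price is (2933 - 653)/6 = 380 and the supply price is (1027 + 653)/6 = 280.
Deadweight loss = ½ · (380 - 280) · (953 - 653) = ½ · 100 · 300 = 15000.

15000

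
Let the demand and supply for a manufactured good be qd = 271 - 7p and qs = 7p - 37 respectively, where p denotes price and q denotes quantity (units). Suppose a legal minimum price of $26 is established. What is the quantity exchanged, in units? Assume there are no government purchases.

Without the control the market clears where 271 - 7p = 7p - 37, i.e. p* = 22 and q* = 117.
The floor of 26 is above the equilibrium price 22, so it binds.
At p = 26: qd = 271 - 7·26 = 89 and qs = 7·26 - 37 = 145.
The quantity actually transacted is the short side, demand: 89.

89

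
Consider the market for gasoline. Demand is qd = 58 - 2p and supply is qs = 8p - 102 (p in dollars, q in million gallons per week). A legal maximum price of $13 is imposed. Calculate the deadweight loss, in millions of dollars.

In a free market, 58 - 2p = 8p - 102 gives the equilibrium p* = 16, q* = 26.
Because the ceiling (13) lies below the market-clearing price, it is binding.
At p = 13: qd = 58 - 2·13 = 32 and qs = 8·13 - 102 = 2.
Quantity traded falls to 2. At q = 2 the demand price is (58 - 2)/2 = 28 and the supply price is (102 + 2)/8 = 13.
Deadweight loss = ½ · (28 - 13) · (26 - 2) = ½ · 15 · 24 = 180.

180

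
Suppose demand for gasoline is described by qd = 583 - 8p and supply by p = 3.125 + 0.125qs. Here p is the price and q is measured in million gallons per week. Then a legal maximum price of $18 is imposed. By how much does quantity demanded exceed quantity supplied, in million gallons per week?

Rearranging supply gives qs = 8p - 25. Equilibrium: 583 - 8p = 8p - 25, so 608 = 16p and p* = 38, q* = 279.
Since 18 < 38, the ceiling is binding.
At p = 18: qd = 583 - 8·18 = 439 and qs = 8·18 - 25 = 119.
Shortage = qd - qs = 439 - 119 = 320.

320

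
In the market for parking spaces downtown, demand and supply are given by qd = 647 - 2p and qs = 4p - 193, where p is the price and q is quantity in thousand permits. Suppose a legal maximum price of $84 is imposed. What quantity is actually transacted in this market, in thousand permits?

143

Setting quantity demanded equal to quantity supplied, 647 - 2p = 4p - 193, gives p* = 140 and q* = 367.
Because the ceiling (84) lies below the market-clearing price, it is binding.
At p = 84: qd = 647 - 2·84 = 479 and qs = 4·84 - 193 = 143.
The quantity actually transacted is the short side, supply: 143.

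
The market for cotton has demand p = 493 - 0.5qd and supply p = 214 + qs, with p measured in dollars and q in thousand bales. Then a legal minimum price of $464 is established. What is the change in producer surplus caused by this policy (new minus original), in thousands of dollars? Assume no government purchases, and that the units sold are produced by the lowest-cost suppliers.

-4480

Rearranging demand gives qd = 986 - 2p; rearranging supply gives qs = p - 214. Equilibrium: 986 - 2p = p - 214, so 1200 = 3p and p* = 400, q* = 186.
Since 464 > 400, the floor is binding.
At p = 464: qd = 986 - 2·464 = 58 and qs = 464 - 214 = 250.
Producer surplus without the control is ½ · (400 - 214) · 186 = 17298.
With the floor, 58 units are sold at 464. The supply price at q = 58 is 272, so PS = ½ · [(464 - 214) + (464 - 272)] · 58 = 12818.
Change in producer surplus = 12818 - 17298 = -4480.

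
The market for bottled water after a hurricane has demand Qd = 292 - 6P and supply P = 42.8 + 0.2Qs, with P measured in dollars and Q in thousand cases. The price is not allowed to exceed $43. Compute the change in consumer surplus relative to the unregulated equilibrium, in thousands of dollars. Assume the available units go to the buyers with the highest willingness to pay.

-15.75

Rearranging supply gives Qs = 5P - 214. Setting quantity demanded equal to quantity supplied, 292 - 6P = 5P - 214, gives P* = 46 and Q* = 16.
The ceiling of 43 is below the equilibrium price 46, so it binds.
At P = 43: Qd = 292 - 6·43 = 34 and Qs = 5·43 - 214 = 1.
Consumer surplus without the control is ½ · (146/3 - 46) · 16 = 64/3.
With the ceiling, 1 units are sold at 43 (assume they go to the highest-value buyers). The demand price at Q = 1 is 48.5, so CS = ½ · [(146/3 - 43) + (48.5 - 43)] · 1 = 67/12.
Change in consumer surplus = 67/12 - 64/3 = -15.75.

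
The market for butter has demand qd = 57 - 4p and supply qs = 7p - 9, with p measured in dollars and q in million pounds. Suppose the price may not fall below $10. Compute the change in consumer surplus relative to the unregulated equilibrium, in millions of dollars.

Without the control the market clears where 57 - 4p = 7p - 9, i.e. p* = 6 and q* = 33.
Since 10 > 6, the floor is binding.
At p = 10: qd = 57 - 4·10 = 17 and qs = 7·10 - 9 = 61.
Consumer surplus without the control is ½ · (14.25 - 6) · 33 = 136.125.
With the floor, consumers buy 17 units at 10, so CS = ½ · (14.25 - 10) · 17 = 36.125.
Change in consumer surplus = 36.125 - 136.125 = -100.

-100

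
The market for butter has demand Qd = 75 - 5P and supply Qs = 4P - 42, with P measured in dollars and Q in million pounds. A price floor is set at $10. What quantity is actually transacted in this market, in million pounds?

10

Setting quantity demanded equal to quantity supplied, 75 - 5P = 4P - 42, gives P* = 13 and Q* = 10.
Since 10 is below P* = 13, the floor does not bind and the free-market outcome prevails.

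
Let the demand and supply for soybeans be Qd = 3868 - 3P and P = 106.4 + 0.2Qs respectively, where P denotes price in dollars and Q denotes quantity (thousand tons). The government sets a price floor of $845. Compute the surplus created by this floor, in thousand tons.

Rearranging supply gives Qs = 5P - 532. Setting quantity demanded equal to quantity supplied, 3868 - 3P = 5P - 532, gives P* = 550 and Q* = 2218.
Because the floor (845) lies above the market-clearing price, it is binding.
At P = 845: Qd = 3868 - 3·845 = 1333 and Qs = 5·845 - 532 = 3693.
Surplus = Qs - Qd = 3693 - 1333 = 2360.

2360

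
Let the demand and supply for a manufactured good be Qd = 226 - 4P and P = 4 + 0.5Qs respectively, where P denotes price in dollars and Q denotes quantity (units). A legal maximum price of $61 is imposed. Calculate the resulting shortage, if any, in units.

0

Rearranging supply gives Qs = 2P - 8. Without the control the market clears where 226 - 4P = 2P - 8, i.e. P* = 39 and Q* = 70.
Since 61 is above P* = 39, the ceiling does not bind and the free-market outcome prevails.
Since the control does not bind, there is no shortage.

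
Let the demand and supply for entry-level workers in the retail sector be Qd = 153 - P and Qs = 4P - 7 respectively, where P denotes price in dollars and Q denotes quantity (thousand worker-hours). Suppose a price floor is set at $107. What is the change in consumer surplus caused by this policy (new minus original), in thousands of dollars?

-6262.5

Without the control the market clears where 153 - P = 4P - 7, i.e. P* = 32 and Q* = 121.
Since 107 > 32, the floor is binding.
At P = 107: Qd = 153 - 107 = 46 and Qs = 4·107 - 7 = 421.
Consumer surplus without the control is ½ · (153 - 32) · 121 = 7320.5.
With the floor, consumers buy 46 units at 107, so CS = ½ · (153 - 107) · 46 = 1058.
Change in consumer surplus = 1058 - 7320.5 = -6262.5.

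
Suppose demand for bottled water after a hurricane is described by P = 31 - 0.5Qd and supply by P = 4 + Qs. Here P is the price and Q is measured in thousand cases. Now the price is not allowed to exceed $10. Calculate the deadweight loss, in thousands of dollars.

Rearranging demand gives Qd = 62 - 2P; rearranging supply gives Qs = P - 4. Setting quantity demanded equal to quantity supplied, 62 - 2P = P - 4, gives P* = 22 and Q* = 18.
Since 10 < 22, the ceiling is binding.
At P = 10: Qd = 62 - 2·10 = 42 and Qs = 10 - 4 = 6.
Quantity traded falls to 6. At Q = 6 the demand price is (62 - 6)/2 = 28 and the supply price is 4 + 6 = 10.
Deadweight loss = ½ · (28 - 10) · (18 - 6) = ½ · 18 · 12 = 108.

108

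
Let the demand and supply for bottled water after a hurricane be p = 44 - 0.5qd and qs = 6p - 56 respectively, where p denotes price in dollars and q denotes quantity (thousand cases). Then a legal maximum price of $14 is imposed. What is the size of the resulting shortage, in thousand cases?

32

Rearranging demand gives qd = 88 - 2p. In a free market, 88 - 2p = 6p - 56 gives the equilibrium p* = 18, q* = 52.
Since 14 < 18, the ceiling is binding.
At p = 14: qd = 88 - 2·14 = 60 and qs = 6·14 - 56 = 28.
Shortage = qd - qs = 60 - 28 = 32.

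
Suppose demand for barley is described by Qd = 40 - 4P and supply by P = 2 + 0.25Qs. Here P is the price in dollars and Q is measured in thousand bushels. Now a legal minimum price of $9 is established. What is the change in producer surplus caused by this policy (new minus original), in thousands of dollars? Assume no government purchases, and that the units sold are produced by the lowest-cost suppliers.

-6

Rearranging supply gives Qs = 4P - 8. Without the control the market clears where 40 - 4P = 4P - 8, i.e. P* = 6 and Q* = 16.
The floor of 9 is above the equilibrium price 6, so it binds.
At P = 9: Qd = 40 - 4·9 = 4 and Qs = 4·9 - 8 = 28.
Producer surplus without the control is ½ · (6 - 2) · 16 = 32.
With the floor, 4 units are sold at 9. The supply price at Q = 4 is 3, so PS = ½ · [(9 - 2) + (9 - 3)] · 4 = 26.
Change in producer surplus = 26 - 32 = -6.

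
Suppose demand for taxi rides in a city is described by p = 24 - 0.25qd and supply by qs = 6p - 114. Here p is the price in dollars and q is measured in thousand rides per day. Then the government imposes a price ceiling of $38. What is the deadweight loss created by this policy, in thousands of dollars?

0

Rearranging demand gives qd = 96 - 4p. Setting quantity demanded equal to quantity supplied, 96 - 4p = 6p - 114, gives p* = 21 and q* = 12.
Since 38 is above p* = 21, the ceiling does not bind and the free-market outcome prevails.
Since the control does not bind, no trades are prevented and deadweight loss is zero.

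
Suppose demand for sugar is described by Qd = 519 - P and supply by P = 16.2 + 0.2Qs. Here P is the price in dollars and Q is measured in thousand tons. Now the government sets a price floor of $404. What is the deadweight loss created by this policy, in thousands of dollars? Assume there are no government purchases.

Rearranging supply gives Qs = 5P - 81. Equilibrium: 519 - P = 5P - 81, so 600 = 6P and P* = 100, Q* = 419.
The floor of 404 is above the equilibrium price 100, so it binds.
At P = 404: Qd = 519 - 404 = 115 and Qs = 5·404 - 81 = 1939.
Quantity traded falls to 115. At Q = 115 the demand price is 519 - 115 = 404 and the supply price is (81 + 115)/5 = 39.2.
Deadweight loss = ½ · (404 - 39.2) · (419 - 115) = ½ · 364.8 · 304 = 55449.6.

55449.6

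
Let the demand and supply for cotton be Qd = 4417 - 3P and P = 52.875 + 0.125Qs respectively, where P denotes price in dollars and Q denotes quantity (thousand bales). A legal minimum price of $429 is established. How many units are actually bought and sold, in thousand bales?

3097

Rearranging supply gives Qs = 8P - 423. Setting quantity demanded equal to quantity supplied, 4417 - 3P = 8P - 423, gives P* = 440 and Q* = 3097.
Since 429 is below P* = 440, the floor does not bind and the free-market outcome prevails.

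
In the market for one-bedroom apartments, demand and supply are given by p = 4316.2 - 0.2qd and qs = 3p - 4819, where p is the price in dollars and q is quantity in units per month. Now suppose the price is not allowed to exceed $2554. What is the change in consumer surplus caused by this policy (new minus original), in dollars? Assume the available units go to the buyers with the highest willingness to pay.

1620013.6

Rearranging demand gives qd = 21581 - 5p. Equilibrium: 21581 - 5p = 3p - 4819, so 26400 = 8p and p* = 3300, q* = 5081.
The ceiling of 2554 is below the equilibrium price 3300, so it binds.
At p = 2554: qd = 21581 - 5·2554 = 8811 and qs = 3·2554 - 4819 = 2843.
Consumer surplus without the control is ½ · (4316.2 - 3300) · 5081 = 2581656.1.
With the ceiling, 2843 units are sold at 2554 (assume they go to the highest-value buyers). The demand price at q = 2843 is 3747.6, so CS = ½ · [(4316.2 - 2554) + (3747.6 - 2554)] · 2843 = 4201669.7.
Change in consumer surplus = 4201669.7 - 2581656.1 = 1620013.6.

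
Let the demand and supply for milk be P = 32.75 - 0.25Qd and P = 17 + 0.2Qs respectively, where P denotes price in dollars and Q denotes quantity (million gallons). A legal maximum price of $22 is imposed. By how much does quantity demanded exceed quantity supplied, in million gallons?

18

Rearranging demand gives Qd = 131 - 4P; rearranging supply gives Qs = 5P - 85. Setting quantity demanded equal to quantity supplied, 131 - 4P = 5P - 85, gives P* = 24 and Q* = 35.
Because the ceiling (22) lies below the market-clearing price, it is binding.
At P = 22: Qd = 131 - 4·22 = 43 and Qs = 5·22 - 85 = 25.
Shortage = Qd - Qs = 43 - 25 = 18.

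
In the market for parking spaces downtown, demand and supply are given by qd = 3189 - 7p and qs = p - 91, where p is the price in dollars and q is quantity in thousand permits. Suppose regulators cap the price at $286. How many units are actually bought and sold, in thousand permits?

195

In a free market, 3189 - 7p = p - 91 gives the equilibrium p* = 410, q* = 319.
Because the ceiling (286) lies below the market-clearing price, it is binding.
At p = 286: qd = 3189 - 7·286 = 1187 and qs = 286 - 91 = 195.
The quantity actually transacted is the short side, supply: 195.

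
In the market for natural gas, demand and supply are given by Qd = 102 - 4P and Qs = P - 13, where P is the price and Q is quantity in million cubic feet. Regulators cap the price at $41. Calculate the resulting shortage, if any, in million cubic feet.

0

Without the control the market clears where 102 - 4P = P - 13, i.e. P* = 23 and Q* = 10.
Since 41 is above P* = 23, the ceiling does not bind and the free-market outcome prevails.
Since the control does not bind, there is no shortage.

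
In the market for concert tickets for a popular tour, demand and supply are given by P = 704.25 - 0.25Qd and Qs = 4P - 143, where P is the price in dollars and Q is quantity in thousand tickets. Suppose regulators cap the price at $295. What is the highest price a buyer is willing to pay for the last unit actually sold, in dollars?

445

Rearranging demand gives Qd = 2817 - 4P. Without the control the market clears where 2817 - 4P = 4P - 143, i.e. P* = 370 and Q* = 1337.
Because the ceiling (295) lies below the market-clearing price, it is binding.
At P = 295: Qd = 2817 - 4·295 = 1637 and Qs = 4·295 - 143 = 1037.
Only 1037 units reach the market. On the demand curve, the marginal buyer's willingness to pay at Q = 1037 is (2817 - 1037)/4 = 445.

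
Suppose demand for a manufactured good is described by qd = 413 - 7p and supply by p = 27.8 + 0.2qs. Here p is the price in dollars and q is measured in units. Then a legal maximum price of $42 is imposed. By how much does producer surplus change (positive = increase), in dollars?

-324

Rearranging supply gives qs = 5p - 139. In a free market, 413 - 7p = 5p - 139 gives the equilibrium p* = 46, q* = 91.
Because the ceiling (42) lies below the market-clearing price, it is binding.
At p = 42: qd = 413 - 7·42 = 119 and qs = 5·42 - 139 = 71.
Producer surplus without the control is ½ · (46 - 27.8) · 91 = 828.1.
With the ceiling, producers sell 71 units at 42, so PS = ½ · (42 - 27.8) · 71 = 504.1.
Change in producer surplus = 504.1 - 828.1 = -324.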